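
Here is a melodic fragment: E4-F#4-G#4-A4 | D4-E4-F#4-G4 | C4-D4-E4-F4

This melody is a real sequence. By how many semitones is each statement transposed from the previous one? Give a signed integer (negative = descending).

-2

With a 4-note motive the entries are E4, D4, C4, each down a 2nd from the previous.
E4 to D4 spans -2 semitones.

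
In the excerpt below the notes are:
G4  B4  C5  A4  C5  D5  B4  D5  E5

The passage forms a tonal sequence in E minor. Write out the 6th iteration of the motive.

E5 G5 A5

Taking 3-note groups, the heads are G4, A4, B4: the pattern moves up a 2nd.
Extending up a 2nd: C5 → D5 → E5.
Statement 6 starts on E5 and keeps the same diatonic contour: E5 G5 A5.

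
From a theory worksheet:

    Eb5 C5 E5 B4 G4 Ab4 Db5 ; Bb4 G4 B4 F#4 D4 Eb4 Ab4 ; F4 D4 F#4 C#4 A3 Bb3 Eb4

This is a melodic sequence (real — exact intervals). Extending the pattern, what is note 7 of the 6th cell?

With 7-note cells, note 7 of each statement runs Db5, Ab4, Eb4.
Each moves down a 4th. Continuing: Bb3 → F3 → C3.

C3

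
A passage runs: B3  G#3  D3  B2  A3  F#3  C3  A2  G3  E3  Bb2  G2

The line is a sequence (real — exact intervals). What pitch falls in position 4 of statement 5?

With 4-note cells, note 4 of each statement runs B2, A2, G2.
Extending down a 2nd: F2 → Eb2.

Eb2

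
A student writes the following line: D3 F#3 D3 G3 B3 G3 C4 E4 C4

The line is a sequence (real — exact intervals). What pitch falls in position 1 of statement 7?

With 3-note cells, note 1 of each statement runs D3, G3, C4.
Each moves up a 4th. Continuing: F4 → Bb4 → Eb5 → Ab5.

Ab5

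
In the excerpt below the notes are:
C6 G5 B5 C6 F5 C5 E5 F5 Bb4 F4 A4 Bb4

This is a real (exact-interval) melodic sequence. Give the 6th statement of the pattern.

Unit = 4 notes; the statements start on C6, F5, Bb4, moving down a 5th each time.
Extending down a 5th: Eb4 → Ab3 → Db3.
Statement 6 starts on Db3 and keeps the same exact contour: Db3 Ab2 C3 Db3.

Db3 Ab2 C3 Db3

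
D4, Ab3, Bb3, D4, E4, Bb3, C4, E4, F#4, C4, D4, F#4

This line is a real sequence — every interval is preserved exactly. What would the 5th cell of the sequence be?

A#4 E4 F#4 A#4

The 4-note cells begin on D4, E4, F#4 — each up a 2nd from the last.
Carrying on: G#4 → A#4.
So cell 5 is A#4 E4 F#4 A#4.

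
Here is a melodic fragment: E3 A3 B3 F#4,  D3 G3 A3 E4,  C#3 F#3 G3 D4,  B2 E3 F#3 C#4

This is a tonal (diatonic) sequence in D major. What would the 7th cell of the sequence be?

With a 4-note motive the entries are E3, D3, C#3, B2, each down a 2nd from the previous.
Carrying on: A2 → G2 → F#2.
From F#2 the diatonic shape gives F#2 B2 C#3 G3.

F#2 B2 C#3 G3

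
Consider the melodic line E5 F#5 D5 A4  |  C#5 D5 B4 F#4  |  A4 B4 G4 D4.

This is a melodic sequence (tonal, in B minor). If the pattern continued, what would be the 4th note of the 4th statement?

B3

Grouping in 4s, the 4th note of each cell is A4, F#4, D4.
One more down a 3rd gives B3.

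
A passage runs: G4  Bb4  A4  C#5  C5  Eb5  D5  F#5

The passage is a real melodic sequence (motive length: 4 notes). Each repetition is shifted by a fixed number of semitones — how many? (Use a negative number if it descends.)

Unit = 4 notes; the statements start on G4, C5, moving up a 4th each time.
Counting half-steps from G4 to C5: 5.

5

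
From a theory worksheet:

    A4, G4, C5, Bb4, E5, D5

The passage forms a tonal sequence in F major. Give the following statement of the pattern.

Unit = 2 notes; the statements start on A4, C5, E5, moving up a 3rd each time.
Statement 4 starts on G5 and keeps the same diatonic contour: G5 F5.

G5 F5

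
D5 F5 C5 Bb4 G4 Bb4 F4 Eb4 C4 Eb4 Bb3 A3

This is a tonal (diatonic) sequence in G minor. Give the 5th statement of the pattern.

Bb2 D3 A2 G2

Taking 4-note groups, the heads are D5, G4, C4: the pattern moves down a 5th.
Extending down a 5th: F3 → Bb2.
Statement 5 starts on Bb2 and keeps the same diatonic contour: Bb2 D3 A2 G2.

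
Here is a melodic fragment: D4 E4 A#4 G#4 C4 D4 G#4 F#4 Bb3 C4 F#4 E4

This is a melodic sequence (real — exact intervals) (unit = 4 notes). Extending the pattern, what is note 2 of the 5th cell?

Ab3

Grouping in 4s, the 2nd note of each cell is E4, D4, C4.
Extending down a 2nd: Bb3 → Ab3.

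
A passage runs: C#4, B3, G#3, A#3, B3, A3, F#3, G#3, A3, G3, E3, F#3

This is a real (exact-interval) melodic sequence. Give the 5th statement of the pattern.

The 4-note cells begin on C#4, B3, A3 — each down a 2nd from the last.
Carrying on: G3 → F3.
Statement 5 starts on F3 and keeps the same exact contour: F3 Eb3 C3 D3.

F3 Eb3 C3 D3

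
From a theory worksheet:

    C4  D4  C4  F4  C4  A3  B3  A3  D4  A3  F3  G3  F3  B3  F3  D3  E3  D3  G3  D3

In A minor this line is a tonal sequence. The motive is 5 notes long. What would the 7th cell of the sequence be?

Unit = 5 notes; the statements start on C4, A3, F3, D3, moving down a 3rd each time.
Continuing the starts: B2 → G2 → E2.
From E2 the diatonic shape gives E2 F2 E2 A2 E2.

E2 F2 E2 A2 E2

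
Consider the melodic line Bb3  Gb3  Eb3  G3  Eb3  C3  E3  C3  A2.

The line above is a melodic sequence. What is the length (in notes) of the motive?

There are 9 notes; a 3-note unit gives 3 cells:
Bb3 Gb3 Eb3 | G3 Eb3 C3 | E3 C3 A2
That's a consistent down a 3rd shift per cell, and no other grouping gives one.

3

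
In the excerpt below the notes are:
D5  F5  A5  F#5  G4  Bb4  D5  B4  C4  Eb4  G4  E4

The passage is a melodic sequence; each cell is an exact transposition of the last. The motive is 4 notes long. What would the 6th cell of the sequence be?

Eb2 Gb2 Bb2 G2

Taking 4-note groups, the heads are D5, G4, C4: the pattern moves down a 5th.
Extending down a 5th: F3 → Bb2 → Eb2.
Statement 6 starts on Eb2 and keeps the same exact contour: Eb2 Gb2 Bb2 G2.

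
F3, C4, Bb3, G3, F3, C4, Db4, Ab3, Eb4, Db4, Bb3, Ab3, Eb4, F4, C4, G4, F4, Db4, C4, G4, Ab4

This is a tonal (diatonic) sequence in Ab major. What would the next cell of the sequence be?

The 7-note cells begin on F3, Ab3, C4 — each up a 3rd from the last.
So cell 4 is Eb4 Bb4 Ab4 F4 Eb4 Bb4 C5.

Eb4 Bb4 Ab4 F4 Eb4 Bb4 C5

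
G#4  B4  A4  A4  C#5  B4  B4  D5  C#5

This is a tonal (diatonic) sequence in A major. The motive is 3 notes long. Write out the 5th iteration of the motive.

With a 3-note motive the entries are G#4, A4, B4, each up a 2nd from the previous.
Carrying on: C#5 → D5.
So cell 5 is D5 F#5 E5.

D5 F#5 E5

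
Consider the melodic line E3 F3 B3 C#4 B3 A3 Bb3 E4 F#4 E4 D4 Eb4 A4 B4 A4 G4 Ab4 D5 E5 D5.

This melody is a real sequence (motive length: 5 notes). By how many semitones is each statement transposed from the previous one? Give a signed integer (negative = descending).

5

With a 5-note motive the entries are E3, A3, D4, G4, each up a 4th from the previous.
Counting half-steps from E3 to A3: 5.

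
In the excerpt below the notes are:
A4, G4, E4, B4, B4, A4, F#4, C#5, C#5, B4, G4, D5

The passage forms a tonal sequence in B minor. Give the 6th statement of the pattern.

F#5 E5 C#5 G5

The 4-note cells begin on A4, B4, C#5 — each up a 2nd from the last.
Continuing the starts: D5 → E5 → F#5.
From F#5 the diatonic shape gives F#5 E5 C#5 G5.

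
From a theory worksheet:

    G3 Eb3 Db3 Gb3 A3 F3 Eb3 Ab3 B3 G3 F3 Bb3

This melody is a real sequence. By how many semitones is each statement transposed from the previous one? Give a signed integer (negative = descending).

Unit = 4 notes; the statements start on G3, A3, B3, moving up a 2nd each time.
G3 to A3 spans +2 semitones.

2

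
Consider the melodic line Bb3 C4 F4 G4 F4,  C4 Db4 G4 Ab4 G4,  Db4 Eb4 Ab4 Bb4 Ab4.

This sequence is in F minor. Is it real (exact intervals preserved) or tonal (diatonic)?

Every note is diatonic to F minor.
Cell 1 has +2 semitones from note 1 to 2, but cell 2 has +1 — the interval quality changes while the contour stays the same, which is the hallmark of a tonal sequence.

tonal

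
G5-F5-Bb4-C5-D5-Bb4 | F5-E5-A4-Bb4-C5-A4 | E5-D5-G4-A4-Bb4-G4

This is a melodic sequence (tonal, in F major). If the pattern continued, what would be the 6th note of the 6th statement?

D4

Grouping in 6s, the 6th note of each cell is Bb4, A4, G4.
Carrying that down a 2nd forward: F4 → E4 → D4.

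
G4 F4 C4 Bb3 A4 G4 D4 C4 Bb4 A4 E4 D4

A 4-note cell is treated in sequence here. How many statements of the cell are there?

12 notes in groups of 4 gives 12/4 = 3 statements.
Starts: G4, A4, Bb4 — each up a 2nd.

3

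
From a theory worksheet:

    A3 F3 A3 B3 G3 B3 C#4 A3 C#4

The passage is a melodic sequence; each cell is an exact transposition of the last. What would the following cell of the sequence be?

D#4 B3 D#4

Taking 3-note groups, the heads are A3, B3, C#4: the pattern moves up a 2nd.
So cell 4 is D#4 B3 D#4.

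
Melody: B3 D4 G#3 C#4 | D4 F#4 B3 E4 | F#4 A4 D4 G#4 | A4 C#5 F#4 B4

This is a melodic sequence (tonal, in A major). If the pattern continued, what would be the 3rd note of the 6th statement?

C#5

The unit is 4 notes. Position-3 pitches of the 4 shown cells: G#3, B3, D4, F#4.
Carrying that up a 3rd forward: A4 → C#5.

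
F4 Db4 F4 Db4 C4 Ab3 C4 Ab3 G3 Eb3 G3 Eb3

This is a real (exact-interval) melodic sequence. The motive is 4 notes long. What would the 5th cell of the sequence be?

Unit = 4 notes; the statements start on F4, C4, G3, moving down a 4th each time.
Continuing the starts: D3 → A2.
So cell 5 is A2 F2 A2 F2.

A2 F2 A2 F2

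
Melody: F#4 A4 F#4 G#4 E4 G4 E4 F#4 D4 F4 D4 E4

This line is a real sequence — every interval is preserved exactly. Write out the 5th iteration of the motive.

Taking 4-note groups, the heads are F#4, E4, D4: the pattern moves down a 2nd.
Extending down a 2nd: C4 → Bb3.
From Bb3 the exact shape gives Bb3 Db4 Bb3 C4.

Bb3 Db4 Bb3 C4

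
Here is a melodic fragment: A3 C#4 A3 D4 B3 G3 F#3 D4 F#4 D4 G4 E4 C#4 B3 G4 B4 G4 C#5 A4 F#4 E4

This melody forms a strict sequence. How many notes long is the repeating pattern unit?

7

Try groups of 7 (3 cells in 21 notes):
A3 C#4 A3 D4 B3 G3 F#3 | D4 F#4 D4 G4 E4 C#4 B3 | G4 B4 G4 C#5 A4 F#4 E4
Each cell is the previous one up a 4th — so the unit is 7 notes.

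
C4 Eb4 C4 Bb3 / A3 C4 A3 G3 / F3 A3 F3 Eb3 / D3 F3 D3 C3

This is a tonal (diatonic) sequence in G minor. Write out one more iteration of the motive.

Bb2 D3 Bb2 A2

The 4-note cells begin on C4, A3, F3, D3 — each down a 3rd from the last.
From Bb2 the diatonic shape gives Bb2 D3 Bb2 A2.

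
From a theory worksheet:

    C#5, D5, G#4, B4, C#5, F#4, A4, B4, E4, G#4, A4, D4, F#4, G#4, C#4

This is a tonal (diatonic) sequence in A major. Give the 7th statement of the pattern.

D4 E4 A3

With a 3-note motive the entries are C#5, B4, A4, G#4, F#4, each down a 2nd from the previous.
Extending down a 2nd: E4 → D4.
Statement 7 starts on D4 and keeps the same diatonic contour: D4 E4 A3.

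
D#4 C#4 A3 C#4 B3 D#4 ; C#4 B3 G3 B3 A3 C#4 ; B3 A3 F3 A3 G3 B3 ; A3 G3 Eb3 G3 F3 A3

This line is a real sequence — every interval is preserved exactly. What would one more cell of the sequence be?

G3 F3 Db3 F3 Eb3 G3

Unit = 6 notes; the statements start on D#4, C#4, B3, A3, moving down a 2nd each time.
So cell 5 is G3 F3 Db3 F3 Eb3 G3.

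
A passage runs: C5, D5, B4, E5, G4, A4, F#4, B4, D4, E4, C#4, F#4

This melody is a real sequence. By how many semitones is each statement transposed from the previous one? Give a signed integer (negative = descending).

-5

With a 4-note motive the entries are C5, G4, D4, each down a 4th from the previous.
Counting half-steps from C5 to G4: -5.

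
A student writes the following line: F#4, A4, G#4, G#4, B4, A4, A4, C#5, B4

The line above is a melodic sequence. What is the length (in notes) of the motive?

Try groups of 3 (3 cells in 9 notes):
F#4 A4 G#4 | G#4 B4 A4 | A4 C#5 B4
Every group is a transposition up a 2nd of the one before; no shorter unit works.

3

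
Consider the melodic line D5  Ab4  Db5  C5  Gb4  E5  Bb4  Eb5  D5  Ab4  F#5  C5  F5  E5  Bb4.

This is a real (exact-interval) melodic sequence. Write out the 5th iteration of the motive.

A#5 E5 A5 G#5 D5

With a 5-note motive the entries are D5, E5, F#5, each up a 2nd from the previous.
Carrying on: G#5 → A#5.
So cell 5 is A#5 E5 A5 G#5 D5.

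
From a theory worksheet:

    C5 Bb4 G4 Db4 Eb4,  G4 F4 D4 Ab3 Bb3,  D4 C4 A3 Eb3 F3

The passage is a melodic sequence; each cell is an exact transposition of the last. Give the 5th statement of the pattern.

Taking 5-note groups, the heads are C5, G4, D4: the pattern moves down a 4th.
Extending down a 4th: A3 → E3.
Statement 5 starts on E3 and keeps the same exact contour: E3 D3 B2 F2 G2.

E3 D3 B2 F2 G2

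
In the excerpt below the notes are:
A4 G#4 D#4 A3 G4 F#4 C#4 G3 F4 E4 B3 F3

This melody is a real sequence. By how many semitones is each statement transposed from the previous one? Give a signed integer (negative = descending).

The 4-note cells begin on A4, G4, F4 — each down a 2nd from the last.
Counting half-steps from A4 to G4: -2.

-2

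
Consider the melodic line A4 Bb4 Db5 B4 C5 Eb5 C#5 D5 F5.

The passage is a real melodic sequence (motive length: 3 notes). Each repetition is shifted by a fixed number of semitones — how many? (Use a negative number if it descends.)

The 3-note cells begin on A4, B4, C#5 — each up a 2nd from the last.
Counting half-steps from A4 to B4: 2.

2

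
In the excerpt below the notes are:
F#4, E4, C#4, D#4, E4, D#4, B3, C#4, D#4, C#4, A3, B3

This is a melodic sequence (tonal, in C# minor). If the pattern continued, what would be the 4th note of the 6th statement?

Grouping in 4s, the 4th note of each cell is D#4, C#4, B3.
Carrying that down a 2nd forward: A3 → G#3 → F#3.

F#3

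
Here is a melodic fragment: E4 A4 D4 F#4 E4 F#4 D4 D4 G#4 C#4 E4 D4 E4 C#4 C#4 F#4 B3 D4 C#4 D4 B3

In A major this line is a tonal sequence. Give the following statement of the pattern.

B3 E4 A3 C#4 B3 C#4 A3

The 7-note cells begin on E4, D4, C#4 — each down a 2nd from the last.
From B3 the diatonic shape gives B3 E4 A3 C#4 B3 C#4 A3.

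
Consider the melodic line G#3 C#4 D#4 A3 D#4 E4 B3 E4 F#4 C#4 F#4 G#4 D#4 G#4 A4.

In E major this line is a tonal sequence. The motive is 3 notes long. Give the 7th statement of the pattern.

Unit = 3 notes; the statements start on G#3, A3, B3, C#4, D#4, moving up a 2nd each time.
Carrying on: E4 → F#4.
From F#4 the diatonic shape gives F#4 B4 C#5.

F#4 B4 C#5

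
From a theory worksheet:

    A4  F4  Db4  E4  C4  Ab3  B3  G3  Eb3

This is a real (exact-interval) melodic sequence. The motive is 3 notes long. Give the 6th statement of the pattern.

Unit = 3 notes; the statements start on A4, E4, B3, moving down a 4th each time.
Extending down a 4th: F#3 → C#3 → G#2.
Statement 6 starts on G#2 and keeps the same exact contour: G#2 E2 C2.

G#2 E2 C2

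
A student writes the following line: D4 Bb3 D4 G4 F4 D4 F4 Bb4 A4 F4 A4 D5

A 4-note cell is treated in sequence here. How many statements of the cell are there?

12 notes in groups of 4 gives 12/4 = 3 statements.
Starts: D4, F4, A4 — each up a 3rd.

3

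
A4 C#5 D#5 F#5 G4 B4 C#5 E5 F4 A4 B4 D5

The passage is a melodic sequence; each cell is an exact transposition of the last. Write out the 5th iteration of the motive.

Db4 F4 G4 Bb4

Taking 4-note groups, the heads are A4, G4, F4: the pattern moves down a 2nd.
Carrying on: Eb4 → Db4.
Statement 5 starts on Db4 and keeps the same exact contour: Db4 F4 G4 Bb4.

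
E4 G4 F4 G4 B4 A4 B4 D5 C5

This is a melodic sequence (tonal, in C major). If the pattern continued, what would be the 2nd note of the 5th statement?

A5

With 3-note cells, note 2 of each statement runs G4, B4, D5.
Carrying that up a 3rd forward: F5 → A5.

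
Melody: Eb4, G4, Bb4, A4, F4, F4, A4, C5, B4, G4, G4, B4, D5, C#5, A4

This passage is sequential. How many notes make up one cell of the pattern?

5

There are 15 notes; a 5-note unit gives 3 cells:
Eb4 G4 Bb4 A4 F4 | F4 A4 C5 B4 G4 | G4 B4 D5 C#5 A4
That's a consistent up a 2nd shift per cell, and no other grouping gives one.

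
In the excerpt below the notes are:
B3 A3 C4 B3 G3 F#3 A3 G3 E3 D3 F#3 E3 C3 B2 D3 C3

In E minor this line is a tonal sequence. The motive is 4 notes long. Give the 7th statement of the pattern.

The 4-note cells begin on B3, G3, E3, C3 — each down a 3rd from the last.
Extending down a 3rd: A2 → F#2 → D2.
Statement 7 starts on D2 and keeps the same diatonic contour: D2 C2 E2 D2.

D2 C2 E2 D2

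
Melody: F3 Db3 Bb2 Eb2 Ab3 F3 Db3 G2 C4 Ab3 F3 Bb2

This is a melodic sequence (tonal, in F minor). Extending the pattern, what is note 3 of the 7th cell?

G4

With 4-note cells, note 3 of each statement runs Bb2, Db3, F3.
Extending up a 3rd: Ab3 → C4 → Eb4 → G4.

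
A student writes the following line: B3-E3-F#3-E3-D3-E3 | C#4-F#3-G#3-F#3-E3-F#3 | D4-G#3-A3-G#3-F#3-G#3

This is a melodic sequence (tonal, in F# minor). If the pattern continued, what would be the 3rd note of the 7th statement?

E4

With 6-note cells, note 3 of each statement runs F#3, G#3, A3.
Extending up a 2nd: B3 → C#4 → D4 → E4.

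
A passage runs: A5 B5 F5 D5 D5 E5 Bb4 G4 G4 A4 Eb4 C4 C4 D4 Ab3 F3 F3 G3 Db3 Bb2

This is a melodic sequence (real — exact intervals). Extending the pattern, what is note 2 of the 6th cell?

C3

The unit is 4 notes. Position-2 pitches of the 5 shown cells: B5, E5, A4, D4, G3.
One more down a 5th gives C3.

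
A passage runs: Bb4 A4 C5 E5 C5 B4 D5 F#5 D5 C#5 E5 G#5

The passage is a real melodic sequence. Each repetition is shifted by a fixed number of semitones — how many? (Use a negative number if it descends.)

Unit = 4 notes; the statements start on Bb4, C5, D5, moving up a 2nd each time.
Bb4→C5 is 72 − 70 = 2 semitones.

2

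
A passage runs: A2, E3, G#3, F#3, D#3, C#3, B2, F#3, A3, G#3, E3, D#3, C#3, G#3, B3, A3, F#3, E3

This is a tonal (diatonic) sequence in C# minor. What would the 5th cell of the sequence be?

E3 B3 D#4 C#4 A3 G#3

Unit = 6 notes; the statements start on A2, B2, C#3, moving up a 2nd each time.
Carrying on: D#3 → E3.
Statement 5 starts on E3 and keeps the same diatonic contour: E3 B3 D#4 C#4 A3 G#3.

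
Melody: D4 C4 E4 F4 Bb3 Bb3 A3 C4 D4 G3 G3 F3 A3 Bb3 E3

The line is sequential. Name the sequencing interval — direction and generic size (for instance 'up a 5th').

With a 5-note motive the entries are D4, Bb3, G3, each down a 3rd from the previous.
D4 to Bb3 is down a 3rd.

down a 3rd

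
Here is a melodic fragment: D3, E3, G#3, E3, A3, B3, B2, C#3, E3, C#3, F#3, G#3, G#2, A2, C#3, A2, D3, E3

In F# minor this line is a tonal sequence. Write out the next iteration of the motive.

E2 F#2 A2 F#2 B2 C#3

Taking 6-note groups, the heads are D3, B2, G#2: the pattern moves down a 3rd.
From E2 the diatonic shape gives E2 F#2 A2 F#2 B2 C#3.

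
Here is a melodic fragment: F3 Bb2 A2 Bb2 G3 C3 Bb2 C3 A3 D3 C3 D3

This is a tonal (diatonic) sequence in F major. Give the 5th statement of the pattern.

C4 F3 E3 F3

With a 4-note motive the entries are F3, G3, A3, each up a 2nd from the previous.
Continuing the starts: Bb3 → C4.
Statement 5 starts on C4 and keeps the same diatonic contour: C4 F3 E3 F3.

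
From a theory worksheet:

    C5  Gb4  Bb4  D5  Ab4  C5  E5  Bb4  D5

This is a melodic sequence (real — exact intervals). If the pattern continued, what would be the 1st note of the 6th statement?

A#5

The unit is 3 notes. Position-1 pitches of the 3 shown cells: C5, D5, E5.
Extending up a 2nd: F#5 → G#5 → A#5.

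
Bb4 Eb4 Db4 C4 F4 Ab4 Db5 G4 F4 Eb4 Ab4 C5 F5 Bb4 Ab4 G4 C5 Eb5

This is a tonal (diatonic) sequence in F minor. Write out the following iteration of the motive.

Unit = 6 notes; the statements start on Bb4, Db5, F5, moving up a 3rd each time.
From Ab5 the diatonic shape gives Ab5 Db5 C5 Bb4 Eb5 G5.

Ab5 Db5 C5 Bb4 Eb5 G5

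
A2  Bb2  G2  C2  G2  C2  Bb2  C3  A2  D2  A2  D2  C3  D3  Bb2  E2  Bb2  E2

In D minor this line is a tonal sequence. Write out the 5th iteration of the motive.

With a 6-note motive the entries are A2, Bb2, C3, each up a 2nd from the previous.
Extending up a 2nd: D3 → E3.
So cell 5 is E3 F3 D3 G2 D3 G2.

E3 F3 D3 G2 D3 G2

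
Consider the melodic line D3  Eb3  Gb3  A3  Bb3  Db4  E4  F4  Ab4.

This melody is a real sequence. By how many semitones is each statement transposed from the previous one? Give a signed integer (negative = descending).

Taking 3-note groups, the heads are D3, A3, E4: the pattern moves up a 5th.
D3→A3 is 57 − 50 = 7 semitones.

7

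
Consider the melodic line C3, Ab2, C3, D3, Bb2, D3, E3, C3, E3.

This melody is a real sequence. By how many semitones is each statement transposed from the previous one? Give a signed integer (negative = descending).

2

The 3-note cells begin on C3, D3, E3 — each up a 2nd from the last.
C3→D3 is 50 − 48 = 2 semitones.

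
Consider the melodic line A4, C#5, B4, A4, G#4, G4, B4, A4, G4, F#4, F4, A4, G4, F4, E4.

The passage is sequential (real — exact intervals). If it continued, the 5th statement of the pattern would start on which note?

Db4

Taking 5-note groups, the heads are A4, G4, F4: the pattern moves down a 2nd.
Extending the heads down a 2nd: Eb4 → Db4.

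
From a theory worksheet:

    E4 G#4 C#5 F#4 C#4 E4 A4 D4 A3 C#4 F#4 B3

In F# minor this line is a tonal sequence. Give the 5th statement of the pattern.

The 4-note cells begin on E4, C#4, A3 — each down a 3rd from the last.
Carrying on: F#3 → D3.
So cell 5 is D3 F#3 B3 E3.

D3 F#3 B3 E3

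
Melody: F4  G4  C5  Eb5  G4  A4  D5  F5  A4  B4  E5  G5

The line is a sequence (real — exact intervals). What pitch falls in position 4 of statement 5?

The unit is 4 notes. Position-4 pitches of the 3 shown cells: Eb5, F5, G5.
Each moves up a 2nd. Continuing: A5 → B5.

B5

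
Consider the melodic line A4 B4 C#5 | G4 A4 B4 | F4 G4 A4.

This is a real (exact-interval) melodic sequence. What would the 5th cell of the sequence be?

Db4 Eb4 F4

With a 3-note motive the entries are A4, G4, F4, each down a 2nd from the previous.
Continuing the starts: Eb4 → Db4.
So cell 5 is Db4 Eb4 F4.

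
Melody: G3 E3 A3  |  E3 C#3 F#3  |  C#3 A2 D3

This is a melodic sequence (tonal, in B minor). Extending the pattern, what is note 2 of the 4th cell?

Grouping in 3s, the 2nd note of each cell is E3, C#3, A2.
Each moves down a 3rd; the next is F#2.

F#2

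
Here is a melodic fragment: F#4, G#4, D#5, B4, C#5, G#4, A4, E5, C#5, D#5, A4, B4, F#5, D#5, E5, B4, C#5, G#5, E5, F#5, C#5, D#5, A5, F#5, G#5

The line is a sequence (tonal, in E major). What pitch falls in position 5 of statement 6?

A5

Grouping in 5s, the 5th note of each cell is C#5, D#5, E5, F#5, G#5.
From G#5, up a 2nd gives A5.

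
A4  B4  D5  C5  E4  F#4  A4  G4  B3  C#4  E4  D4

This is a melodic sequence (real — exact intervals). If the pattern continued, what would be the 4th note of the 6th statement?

With 4-note cells, note 4 of each statement runs C5, G4, D4.
Each moves down a 4th. Continuing: A3 → E3 → B2.

B2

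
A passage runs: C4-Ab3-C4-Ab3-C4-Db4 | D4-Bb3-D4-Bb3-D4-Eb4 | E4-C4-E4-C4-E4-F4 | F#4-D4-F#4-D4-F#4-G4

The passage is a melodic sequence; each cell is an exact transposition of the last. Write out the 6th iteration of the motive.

A#4 F#4 A#4 F#4 A#4 B4

With a 6-note motive the entries are C4, D4, E4, F#4, each up a 2nd from the previous.
Continuing the starts: G#4 → A#4.
So cell 6 is A#4 F#4 A#4 F#4 A#4 B4.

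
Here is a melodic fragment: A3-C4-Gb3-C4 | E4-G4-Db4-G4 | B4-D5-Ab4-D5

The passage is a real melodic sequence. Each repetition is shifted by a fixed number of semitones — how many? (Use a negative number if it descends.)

7

The 4-note cells begin on A3, E4, B4 — each up a 5th from the last.
A3 to E4 spans +7 semitones.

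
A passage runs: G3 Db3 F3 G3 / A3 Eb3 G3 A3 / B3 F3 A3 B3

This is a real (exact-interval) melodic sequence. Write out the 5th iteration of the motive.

D#4 A3 C#4 D#4

Unit = 4 notes; the statements start on G3, A3, B3, moving up a 2nd each time.
Extending up a 2nd: C#4 → D#4.
Statement 5 starts on D#4 and keeps the same exact contour: D#4 A3 C#4 D#4.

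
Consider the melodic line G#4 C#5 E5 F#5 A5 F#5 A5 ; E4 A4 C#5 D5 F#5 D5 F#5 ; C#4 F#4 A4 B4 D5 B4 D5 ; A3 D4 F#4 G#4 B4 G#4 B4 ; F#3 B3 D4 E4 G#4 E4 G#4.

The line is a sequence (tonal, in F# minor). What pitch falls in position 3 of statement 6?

With 7-note cells, note 3 of each statement runs E5, C#5, A4, F#4, D4.
One more down a 3rd gives B3.

B3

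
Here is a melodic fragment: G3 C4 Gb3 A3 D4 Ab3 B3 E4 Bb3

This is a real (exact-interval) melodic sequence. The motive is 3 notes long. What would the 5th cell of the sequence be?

The 3-note cells begin on G3, A3, B3 — each up a 2nd from the last.
Continuing the starts: C#4 → D#4.
So cell 5 is D#4 G#4 D4.

D#4 G#4 D4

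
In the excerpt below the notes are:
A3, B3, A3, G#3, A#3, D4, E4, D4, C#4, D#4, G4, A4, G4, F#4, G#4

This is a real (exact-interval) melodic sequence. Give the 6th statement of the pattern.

Bb5 C6 Bb5 A5 B5

With a 5-note motive the entries are A3, D4, G4, each up a 4th from the previous.
Continuing the starts: C5 → F5 → Bb5.
From Bb5 the exact shape gives Bb5 C6 Bb5 A5 B5.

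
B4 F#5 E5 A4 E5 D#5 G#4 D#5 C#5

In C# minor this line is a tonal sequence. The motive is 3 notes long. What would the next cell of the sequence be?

F#4 C#5 B4

Taking 3-note groups, the heads are B4, A4, G#4: the pattern moves down a 2nd.
Statement 4 starts on F#4 and keeps the same diatonic contour: F#4 C#5 B4.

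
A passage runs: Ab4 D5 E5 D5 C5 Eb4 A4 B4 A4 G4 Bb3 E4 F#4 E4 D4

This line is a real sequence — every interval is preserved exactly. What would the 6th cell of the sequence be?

With a 5-note motive the entries are Ab4, Eb4, Bb3, each down a 4th from the previous.
Continuing the starts: F3 → C3 → G2.
Statement 6 starts on G2 and keeps the same exact contour: G2 C#3 D#3 C#3 B2.

G2 C#3 D#3 C#3 B2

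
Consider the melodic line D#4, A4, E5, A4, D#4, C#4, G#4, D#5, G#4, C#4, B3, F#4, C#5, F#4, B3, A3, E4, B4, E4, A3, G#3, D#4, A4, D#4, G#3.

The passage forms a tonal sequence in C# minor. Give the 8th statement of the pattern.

Taking 5-note groups, the heads are D#4, C#4, B3, A3, G#3: the pattern moves down a 2nd.
Continuing the starts: F#3 → E3 → D#3.
Statement 8 starts on D#3 and keeps the same diatonic contour: D#3 A3 E4 A3 D#3.

D#3 A3 E4 A3 D#3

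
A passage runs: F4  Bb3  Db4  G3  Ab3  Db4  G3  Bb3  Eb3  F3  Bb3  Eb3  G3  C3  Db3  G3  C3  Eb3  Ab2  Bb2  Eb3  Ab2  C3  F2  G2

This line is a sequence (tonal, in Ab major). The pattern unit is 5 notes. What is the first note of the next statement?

C3

With a 5-note motive the entries are F4, Db4, Bb3, G3, Eb3, each down a 3rd from the previous.
The next head, down a 3rd from Eb3, is C3.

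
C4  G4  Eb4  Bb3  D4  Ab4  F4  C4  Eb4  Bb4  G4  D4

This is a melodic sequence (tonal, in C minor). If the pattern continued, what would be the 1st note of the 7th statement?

Bb4

Grouping in 4s, the 1st note of each cell is C4, D4, Eb4.
Carrying that up a 2nd forward: F4 → G4 → Ab4 → Bb4.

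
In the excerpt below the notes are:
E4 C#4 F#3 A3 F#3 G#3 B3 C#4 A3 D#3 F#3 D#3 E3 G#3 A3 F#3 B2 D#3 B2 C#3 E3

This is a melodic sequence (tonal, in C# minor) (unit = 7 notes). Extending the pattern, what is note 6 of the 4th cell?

Grouping in 7s, the 6th note of each cell is G#3, E3, C#3.
One more down a 3rd gives A2.

A2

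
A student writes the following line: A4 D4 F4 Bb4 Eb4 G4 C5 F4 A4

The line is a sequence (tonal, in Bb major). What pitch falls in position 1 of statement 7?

G5

With 3-note cells, note 1 of each statement runs A4, Bb4, C5.
Each moves up a 2nd. Continuing: D5 → Eb5 → F5 → G5.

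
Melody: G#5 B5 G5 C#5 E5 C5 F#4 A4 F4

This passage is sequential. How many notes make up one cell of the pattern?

3

Try groups of 3 (3 cells in 9 notes):
G#5 B5 G5 | C#5 E5 C5 | F#4 A4 F4
That's a consistent down a 5th shift per cell, and no other grouping gives one.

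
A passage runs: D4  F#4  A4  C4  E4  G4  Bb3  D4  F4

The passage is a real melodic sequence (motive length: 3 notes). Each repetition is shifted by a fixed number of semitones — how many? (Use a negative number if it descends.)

-2

Unit = 3 notes; the statements start on D4, C4, Bb3, moving down a 2nd each time.
D4→C4 is 60 − 62 = -2 semitones.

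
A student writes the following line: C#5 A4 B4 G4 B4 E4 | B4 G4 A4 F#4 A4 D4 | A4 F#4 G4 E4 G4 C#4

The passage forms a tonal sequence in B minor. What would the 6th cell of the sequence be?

E4 C#4 D4 B3 D4 G3

With a 6-note motive the entries are C#5, B4, A4, each down a 2nd from the previous.
Extending down a 2nd: G4 → F#4 → E4.
So cell 6 is E4 C#4 D4 B3 D4 G3.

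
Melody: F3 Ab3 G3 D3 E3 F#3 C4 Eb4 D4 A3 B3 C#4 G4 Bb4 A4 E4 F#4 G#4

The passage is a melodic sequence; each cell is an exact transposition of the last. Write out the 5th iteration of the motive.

A5 C6 B5 F#5 G#5 A#5

Unit = 6 notes; the statements start on F3, C4, G4, moving up a 5th each time.
Continuing the starts: D5 → A5.
From A5 the exact shape gives A5 C6 B5 F#5 G#5 A#5.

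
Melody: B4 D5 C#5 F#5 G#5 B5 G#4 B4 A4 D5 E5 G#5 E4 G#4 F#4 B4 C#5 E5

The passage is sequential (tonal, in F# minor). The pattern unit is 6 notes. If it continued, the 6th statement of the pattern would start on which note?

The 6-note cells begin on B4, G#4, E4 — each down a 3rd from the last.
Continuing: C#4 → A3 → F#3. Statement 6 starts on F#3.

F#3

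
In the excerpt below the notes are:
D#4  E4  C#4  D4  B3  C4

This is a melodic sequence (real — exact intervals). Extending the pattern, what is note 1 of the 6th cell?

F3

The unit is 2 notes. Position-1 pitches of the 3 shown cells: D#4, C#4, B3.
Extending down a 2nd: A3 → G3 → F3.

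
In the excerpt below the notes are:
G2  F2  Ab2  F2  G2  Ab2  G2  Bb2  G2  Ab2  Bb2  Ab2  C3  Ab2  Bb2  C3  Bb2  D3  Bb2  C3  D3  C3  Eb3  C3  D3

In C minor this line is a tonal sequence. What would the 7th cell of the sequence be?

With a 5-note motive the entries are G2, Ab2, Bb2, C3, D3, each up a 2nd from the previous.
Carrying on: Eb3 → F3.
Statement 7 starts on F3 and keeps the same diatonic contour: F3 Eb3 G3 Eb3 F3.

F3 Eb3 G3 Eb3 F3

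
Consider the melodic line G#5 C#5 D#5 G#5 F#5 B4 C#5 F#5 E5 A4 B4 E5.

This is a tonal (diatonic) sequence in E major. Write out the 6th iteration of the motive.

B4 E4 F#4 B4

Taking 4-note groups, the heads are G#5, F#5, E5: the pattern moves down a 2nd.
Carrying on: D#5 → C#5 → B4.
From B4 the diatonic shape gives B4 E4 F#4 B4.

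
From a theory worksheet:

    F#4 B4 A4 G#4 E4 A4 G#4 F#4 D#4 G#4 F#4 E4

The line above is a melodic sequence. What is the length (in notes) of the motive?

12 notes total. Splitting into 3 groups of 4:
F#4 B4 A4 G#4 | E4 A4 G#4 F#4 | D#4 G#4 F#4 E4
Each cell is the previous one down a 2nd — so the unit is 4 notes.

4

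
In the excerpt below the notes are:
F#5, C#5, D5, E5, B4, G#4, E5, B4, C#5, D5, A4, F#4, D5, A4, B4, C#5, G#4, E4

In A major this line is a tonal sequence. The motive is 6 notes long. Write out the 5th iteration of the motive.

B4 F#4 G#4 A4 E4 C#4

The 6-note cells begin on F#5, E5, D5 — each down a 2nd from the last.
Continuing the starts: C#5 → B4.
From B4 the diatonic shape gives B4 F#4 G#4 A4 E4 C#4.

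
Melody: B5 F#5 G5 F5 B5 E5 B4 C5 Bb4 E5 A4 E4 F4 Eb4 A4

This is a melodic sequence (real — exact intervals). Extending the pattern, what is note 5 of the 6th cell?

C3

The unit is 5 notes. Position-5 pitches of the 3 shown cells: B5, E5, A4.
Each moves down a 5th. Continuing: D4 → G3 → C3.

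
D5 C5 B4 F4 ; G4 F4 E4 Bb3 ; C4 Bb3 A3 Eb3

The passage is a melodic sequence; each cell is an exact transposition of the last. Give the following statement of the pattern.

F3 Eb3 D3 Ab2

With a 4-note motive the entries are D5, G4, C4, each down a 5th from the previous.
So cell 4 is F3 Eb3 D3 Ab2.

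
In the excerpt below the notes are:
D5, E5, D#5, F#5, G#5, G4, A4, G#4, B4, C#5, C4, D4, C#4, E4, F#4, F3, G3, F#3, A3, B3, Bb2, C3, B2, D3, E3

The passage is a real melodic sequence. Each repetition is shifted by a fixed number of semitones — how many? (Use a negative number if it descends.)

With a 5-note motive the entries are D5, G4, C4, F3, Bb2, each down a 5th from the previous.
D5→G4 is 67 − 74 = -7 semitones.

-7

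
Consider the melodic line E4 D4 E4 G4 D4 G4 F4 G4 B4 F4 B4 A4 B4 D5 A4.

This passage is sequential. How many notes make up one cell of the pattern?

15 notes total. Splitting into 3 groups of 5:
E4 D4 E4 G4 D4 | G4 F4 G4 B4 F4 | B4 A4 B4 D5 A4
Every group is a transposition up a 3rd of the one before; no shorter unit works.

5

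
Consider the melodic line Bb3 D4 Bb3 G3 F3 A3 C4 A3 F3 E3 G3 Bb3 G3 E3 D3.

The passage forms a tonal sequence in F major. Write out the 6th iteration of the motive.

Unit = 5 notes; the statements start on Bb3, A3, G3, moving down a 2nd each time.
Carrying on: F3 → E3 → D3.
So cell 6 is D3 F3 D3 Bb2 A2.

D3 F3 D3 Bb2 A2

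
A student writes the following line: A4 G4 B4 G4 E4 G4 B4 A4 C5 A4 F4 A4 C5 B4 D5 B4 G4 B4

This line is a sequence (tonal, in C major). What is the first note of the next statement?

D5

Taking 6-note groups, the heads are A4, B4, C5: the pattern moves up a 2nd.
The next head, up a 2nd from C5, is D5.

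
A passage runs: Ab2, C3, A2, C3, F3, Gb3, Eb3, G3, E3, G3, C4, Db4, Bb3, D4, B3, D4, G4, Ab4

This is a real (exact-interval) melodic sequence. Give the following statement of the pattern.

F4 A4 F#4 A4 D5 Eb5

Taking 6-note groups, the heads are Ab2, Eb3, Bb3: the pattern moves up a 5th.
Statement 4 starts on F4 and keeps the same exact contour: F4 A4 F#4 A4 D5 Eb5.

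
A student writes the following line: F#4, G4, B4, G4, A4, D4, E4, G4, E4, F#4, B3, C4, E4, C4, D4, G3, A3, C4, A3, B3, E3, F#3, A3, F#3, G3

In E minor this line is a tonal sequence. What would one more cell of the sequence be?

The 5-note cells begin on F#4, D4, B3, G3, E3 — each down a 3rd from the last.
From C3 the diatonic shape gives C3 D3 F#3 D3 E3.

C3 D3 F#3 D3 E3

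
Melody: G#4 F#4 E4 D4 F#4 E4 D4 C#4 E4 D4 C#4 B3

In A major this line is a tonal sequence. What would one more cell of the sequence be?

D4 C#4 B3 A3

Taking 4-note groups, the heads are G#4, F#4, E4: the pattern moves down a 2nd.
So cell 4 is D4 C#4 B3 A3.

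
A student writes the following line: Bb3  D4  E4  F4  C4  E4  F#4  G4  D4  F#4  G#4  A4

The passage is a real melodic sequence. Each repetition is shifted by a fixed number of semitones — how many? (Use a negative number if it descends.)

2

The 4-note cells begin on Bb3, C4, D4 — each up a 2nd from the last.
Bb3→C4 is 60 − 58 = 2 semitones.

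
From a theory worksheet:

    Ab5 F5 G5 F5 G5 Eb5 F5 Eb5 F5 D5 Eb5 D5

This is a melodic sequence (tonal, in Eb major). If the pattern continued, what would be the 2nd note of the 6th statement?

Grouping in 4s, the 2nd note of each cell is F5, Eb5, D5.
Each moves down a 2nd. Continuing: C5 → Bb4 → Ab4.

Ab4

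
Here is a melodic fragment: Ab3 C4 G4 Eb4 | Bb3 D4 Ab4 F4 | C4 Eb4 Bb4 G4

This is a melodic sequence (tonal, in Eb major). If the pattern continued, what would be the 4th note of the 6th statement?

The unit is 4 notes. Position-4 pitches of the 3 shown cells: Eb4, F4, G4.
Extending up a 2nd: Ab4 → Bb4 → C5.

C5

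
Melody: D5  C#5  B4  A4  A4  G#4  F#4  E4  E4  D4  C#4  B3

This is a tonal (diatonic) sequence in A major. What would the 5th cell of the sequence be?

The 4-note cells begin on D5, A4, E4 — each down a 4th from the last.
Extending down a 4th: B3 → F#3.
So cell 5 is F#3 E3 D3 C#3.

F#3 E3 D3 C#3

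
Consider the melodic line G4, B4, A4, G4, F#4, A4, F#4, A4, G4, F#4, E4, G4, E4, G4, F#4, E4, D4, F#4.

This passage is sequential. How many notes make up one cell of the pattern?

6

18 notes total. Splitting into 3 groups of 6:
G4 B4 A4 G4 F#4 A4 | F#4 A4 G4 F#4 E4 G4 | E4 G4 F#4 E4 D4 F#4
Each cell is the previous one down a 2nd — so the unit is 6 notes.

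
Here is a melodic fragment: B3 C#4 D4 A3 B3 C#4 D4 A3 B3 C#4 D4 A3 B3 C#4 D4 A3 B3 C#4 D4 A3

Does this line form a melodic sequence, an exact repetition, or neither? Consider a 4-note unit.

Each 4-note cell is identical (B3 C#4 D4 A3), restated at the same pitch.

repetition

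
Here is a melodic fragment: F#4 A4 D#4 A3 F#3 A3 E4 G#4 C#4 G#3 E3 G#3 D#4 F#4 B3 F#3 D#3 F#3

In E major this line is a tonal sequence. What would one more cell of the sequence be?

Unit = 6 notes; the statements start on F#4, E4, D#4, moving down a 2nd each time.
From C#4 the diatonic shape gives C#4 E4 A3 E3 C#3 E3.

C#4 E4 A3 E3 C#3 E3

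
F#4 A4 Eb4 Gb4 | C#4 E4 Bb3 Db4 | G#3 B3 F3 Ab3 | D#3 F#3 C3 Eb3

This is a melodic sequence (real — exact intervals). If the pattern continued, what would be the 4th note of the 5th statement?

Bb2

The unit is 4 notes. Position-4 pitches of the 4 shown cells: Gb4, Db4, Ab3, Eb3.
Each moves down a 4th; the next is Bb2.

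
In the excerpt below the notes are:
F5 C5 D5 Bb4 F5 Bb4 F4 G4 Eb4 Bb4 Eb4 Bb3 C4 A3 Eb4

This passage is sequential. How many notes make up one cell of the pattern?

15 notes total. Splitting into 3 groups of 5:
F5 C5 D5 Bb4 F5 | Bb4 F4 G4 Eb4 Bb4 | Eb4 Bb3 C4 A3 Eb4
That's a consistent down a 5th shift per cell, and no other grouping gives one.

5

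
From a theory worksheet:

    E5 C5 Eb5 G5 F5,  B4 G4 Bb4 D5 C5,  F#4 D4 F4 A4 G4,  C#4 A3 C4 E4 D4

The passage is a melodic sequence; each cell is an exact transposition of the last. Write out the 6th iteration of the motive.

The 5-note cells begin on E5, B4, F#4, C#4 — each down a 4th from the last.
Continuing the starts: G#3 → D#3.
From D#3 the exact shape gives D#3 B2 D3 F#3 E3.

D#3 B2 D3 F#3 E3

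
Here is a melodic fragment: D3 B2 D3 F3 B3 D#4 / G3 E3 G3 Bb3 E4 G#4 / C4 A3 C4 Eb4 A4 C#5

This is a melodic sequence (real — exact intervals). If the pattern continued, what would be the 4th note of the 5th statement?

The unit is 6 notes. Position-4 pitches of the 3 shown cells: F3, Bb3, Eb4.
Each moves up a 4th. Continuing: Ab4 → Db5.

Db5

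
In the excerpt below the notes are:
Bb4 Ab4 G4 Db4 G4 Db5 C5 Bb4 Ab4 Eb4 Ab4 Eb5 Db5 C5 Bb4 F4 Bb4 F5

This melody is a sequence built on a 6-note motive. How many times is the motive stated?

18 notes in groups of 6 gives 18/6 = 3 statements.
Starts: Bb4, C5, Db5 — each up a 2nd.

3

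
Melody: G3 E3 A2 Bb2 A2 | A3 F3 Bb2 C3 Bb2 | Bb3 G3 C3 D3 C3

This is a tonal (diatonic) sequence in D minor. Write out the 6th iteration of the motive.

E4 C4 F3 G3 F3

The 5-note cells begin on G3, A3, Bb3 — each up a 2nd from the last.
Extending up a 2nd: C4 → D4 → E4.
From E4 the diatonic shape gives E4 C4 F3 G3 F3.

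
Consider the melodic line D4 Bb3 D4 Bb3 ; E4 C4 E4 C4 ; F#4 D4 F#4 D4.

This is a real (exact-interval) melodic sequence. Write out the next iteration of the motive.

G#4 E4 G#4 E4

Unit = 4 notes; the statements start on D4, E4, F#4, moving up a 2nd each time.
Statement 4 starts on G#4 and keeps the same exact contour: G#4 E4 G#4 E4.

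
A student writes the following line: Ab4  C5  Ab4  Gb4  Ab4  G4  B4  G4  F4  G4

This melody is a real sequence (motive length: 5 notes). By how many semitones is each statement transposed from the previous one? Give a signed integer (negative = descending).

-1

With a 5-note motive the entries are Ab4, G4, each down a 2nd from the previous.
Ab4 to G4 spans -1 semitones.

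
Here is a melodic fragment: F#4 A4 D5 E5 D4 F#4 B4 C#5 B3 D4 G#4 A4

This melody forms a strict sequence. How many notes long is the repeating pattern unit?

There are 12 notes; a 4-note unit gives 3 cells:
F#4 A4 D5 E5 | D4 F#4 B4 C#5 | B3 D4 G#4 A4
Each cell is the previous one down a 3rd — so the unit is 4 notes.

4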